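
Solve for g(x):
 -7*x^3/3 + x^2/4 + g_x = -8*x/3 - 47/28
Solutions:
 g(x) = C1 + 7*x^4/12 - x^3/12 - 4*x^2/3 - 47*x/28


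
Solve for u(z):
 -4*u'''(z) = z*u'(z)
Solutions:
 u(z) = C1 + Integral(C2*airyai(-2^(1/3)*z/2) + C3*airybi(-2^(1/3)*z/2), z)


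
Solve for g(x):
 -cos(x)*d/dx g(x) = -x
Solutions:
 g(x) = C1 + Integral(x/cos(x), x)


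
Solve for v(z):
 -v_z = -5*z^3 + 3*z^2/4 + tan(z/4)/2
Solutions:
 v(z) = C1 + 5*z^4/4 - z^3/4 + 2*log(cos(z/4))


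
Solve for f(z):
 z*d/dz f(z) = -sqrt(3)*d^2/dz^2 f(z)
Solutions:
 f(z) = C1 + C2*erf(sqrt(2)*3^(3/4)*z/6)


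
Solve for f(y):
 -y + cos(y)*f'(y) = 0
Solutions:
 f(y) = C1 + Integral(y/cos(y), y)


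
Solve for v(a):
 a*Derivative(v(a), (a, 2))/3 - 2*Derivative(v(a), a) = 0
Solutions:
 v(a) = C1 + C2*a^7


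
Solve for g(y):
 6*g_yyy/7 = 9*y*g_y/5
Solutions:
 g(y) = C1 + Integral(C2*airyai(10^(2/3)*21^(1/3)*y/10) + C3*airybi(10^(2/3)*21^(1/3)*y/10), y)


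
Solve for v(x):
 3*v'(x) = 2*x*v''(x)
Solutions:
 v(x) = C1 + C2*x^(5/2)


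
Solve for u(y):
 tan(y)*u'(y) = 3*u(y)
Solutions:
 u(y) = C1*sin(y)^3


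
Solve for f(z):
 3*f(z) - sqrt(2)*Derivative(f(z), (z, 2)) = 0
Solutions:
 f(z) = C1*exp(-2^(3/4)*sqrt(3)*z/2) + C2*exp(2^(3/4)*sqrt(3)*z/2)


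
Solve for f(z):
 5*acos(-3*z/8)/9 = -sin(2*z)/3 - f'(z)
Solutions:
 f(z) = C1 - 5*z*acos(-3*z/8)/9 - 5*sqrt(64 - 9*z^2)/27 + cos(2*z)/6


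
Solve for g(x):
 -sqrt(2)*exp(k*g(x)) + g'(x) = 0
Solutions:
 g(x) = Piecewise((log(-1/(C1*k + sqrt(2)*k*x))/k, Ne(k, 0)), (nan, True))
 g(x) = Piecewise((C1 + sqrt(2)*x, Eq(k, 0)), (nan, True))


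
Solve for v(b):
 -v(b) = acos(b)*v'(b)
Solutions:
 v(b) = C1*exp(-Integral(1/acos(b), b))


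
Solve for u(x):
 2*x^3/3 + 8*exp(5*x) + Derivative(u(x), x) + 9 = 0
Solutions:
 u(x) = C1 - x^4/6 - 9*x - 8*exp(5*x)/5


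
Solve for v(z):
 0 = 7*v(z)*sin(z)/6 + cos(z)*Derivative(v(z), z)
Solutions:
 v(z) = C1*cos(z)^(7/6)


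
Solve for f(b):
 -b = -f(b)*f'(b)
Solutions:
 f(b) = -sqrt(C1 + b^2)
 f(b) = sqrt(C1 + b^2)


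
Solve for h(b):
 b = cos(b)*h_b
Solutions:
 h(b) = C1 + Integral(b/cos(b), b)


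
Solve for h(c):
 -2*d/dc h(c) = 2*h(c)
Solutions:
 h(c) = C1*exp(-c)


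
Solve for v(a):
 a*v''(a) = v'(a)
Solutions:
 v(a) = C1 + C2*a^2


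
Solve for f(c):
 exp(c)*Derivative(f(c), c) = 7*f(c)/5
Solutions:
 f(c) = C1*exp(-7*exp(-c)/5)


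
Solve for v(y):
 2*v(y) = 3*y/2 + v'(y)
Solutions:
 v(y) = C1*exp(2*y) + 3*y/4 + 3/8


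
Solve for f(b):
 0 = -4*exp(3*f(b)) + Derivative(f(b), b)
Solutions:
 f(b) = log(-1/(C1 + 12*b))/3
 f(b) = log((-1/(C1 + 4*b))^(1/3)*(-3^(2/3) - 3*3^(1/6)*I)/6)
 f(b) = log((-1/(C1 + 4*b))^(1/3)*(-3^(2/3) + 3*3^(1/6)*I)/6)


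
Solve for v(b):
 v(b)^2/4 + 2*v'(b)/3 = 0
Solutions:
 v(b) = 8/(C1 + 3*b)


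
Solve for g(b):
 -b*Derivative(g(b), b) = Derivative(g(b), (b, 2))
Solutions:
 g(b) = C1 + C2*erf(sqrt(2)*b/2)


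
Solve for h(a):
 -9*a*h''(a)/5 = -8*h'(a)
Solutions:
 h(a) = C1 + C2*a^(49/9)


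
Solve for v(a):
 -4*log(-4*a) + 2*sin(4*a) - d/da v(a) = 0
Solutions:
 v(a) = C1 - 4*a*log(-a) - 8*a*log(2) + 4*a - cos(4*a)/2


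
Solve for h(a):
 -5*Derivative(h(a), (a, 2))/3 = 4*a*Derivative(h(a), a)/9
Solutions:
 h(a) = C1 + C2*erf(sqrt(30)*a/15)


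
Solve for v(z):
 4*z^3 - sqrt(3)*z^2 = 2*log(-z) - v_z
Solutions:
 v(z) = C1 - z^4 + sqrt(3)*z^3/3 + 2*z*log(-z) - 2*z


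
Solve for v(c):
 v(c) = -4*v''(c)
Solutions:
 v(c) = C1*sin(c/2) + C2*cos(c/2)


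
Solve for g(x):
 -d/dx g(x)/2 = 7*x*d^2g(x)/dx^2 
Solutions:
 g(x) = C1 + C2*x^(13/14)


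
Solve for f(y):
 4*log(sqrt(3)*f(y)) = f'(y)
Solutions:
 -Integral(1/(2*log(_y) + log(3)), (_y, f(y)))/2 = C1 - y


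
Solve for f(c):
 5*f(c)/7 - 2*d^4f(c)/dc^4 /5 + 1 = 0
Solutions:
 f(c) = C1*exp(-14^(3/4)*sqrt(5)*c/14) + C2*exp(14^(3/4)*sqrt(5)*c/14) + C3*sin(14^(3/4)*sqrt(5)*c/14) + C4*cos(14^(3/4)*sqrt(5)*c/14) - 7/5


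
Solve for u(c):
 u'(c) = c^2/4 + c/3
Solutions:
 u(c) = C1 + c^3/12 + c^2/6


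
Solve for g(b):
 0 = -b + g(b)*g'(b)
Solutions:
 g(b) = -sqrt(C1 + b^2)
 g(b) = sqrt(C1 + b^2)


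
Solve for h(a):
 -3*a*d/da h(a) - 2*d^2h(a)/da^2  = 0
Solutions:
 h(a) = C1 + C2*erf(sqrt(3)*a/2)


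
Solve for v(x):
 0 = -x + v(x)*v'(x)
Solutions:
 v(x) = -sqrt(C1 + x^2)
 v(x) = sqrt(C1 + x^2)


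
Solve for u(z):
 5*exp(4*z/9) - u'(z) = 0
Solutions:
 u(z) = C1 + 45*exp(4*z/9)/4


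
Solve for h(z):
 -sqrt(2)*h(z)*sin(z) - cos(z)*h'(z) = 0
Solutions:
 h(z) = C1*cos(z)^(sqrt(2))


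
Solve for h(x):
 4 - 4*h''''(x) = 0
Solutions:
 h(x) = C1 + C2*x + C3*x^2 + C4*x^3 + x^4/24


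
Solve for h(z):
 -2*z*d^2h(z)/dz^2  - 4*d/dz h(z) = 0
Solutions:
 h(z) = C1 + C2/z


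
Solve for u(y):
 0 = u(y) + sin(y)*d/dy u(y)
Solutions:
 u(y) = C1*sqrt(cos(y) + 1)/sqrt(cos(y) - 1)


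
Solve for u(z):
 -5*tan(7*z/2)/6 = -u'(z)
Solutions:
 u(z) = C1 - 5*log(cos(7*z/2))/21


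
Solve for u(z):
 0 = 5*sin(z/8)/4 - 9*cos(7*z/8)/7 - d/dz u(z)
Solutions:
 u(z) = C1 - 72*sin(7*z/8)/49 - 10*cos(z/8)


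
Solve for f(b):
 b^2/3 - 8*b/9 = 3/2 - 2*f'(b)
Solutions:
 f(b) = C1 - b^3/18 + 2*b^2/9 + 3*b/4


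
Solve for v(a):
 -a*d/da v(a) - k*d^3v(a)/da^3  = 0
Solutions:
 v(a) = C1 + Integral(C2*airyai(a*(-1/k)^(1/3)) + C3*airybi(a*(-1/k)^(1/3)), a)


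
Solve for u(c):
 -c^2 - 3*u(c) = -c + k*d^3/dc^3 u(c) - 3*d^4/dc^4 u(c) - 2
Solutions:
 u(c) = C1*exp(c*(k - sqrt(k^2 + 6*12^(1/3)*(-k^2 + sqrt(k^4 + 768))^(1/3) - 48*18^(1/3)/(-k^2 + sqrt(k^4 + 768))^(1/3)) - sqrt(2)*sqrt(-k^3/sqrt(k^2 + 6*12^(1/3)*(-k^2 + sqrt(k^4 + 768))^(1/3) - 48*18^(1/3)/(-k^2 + sqrt(k^4 + 768))^(1/3)) + k^2 - 3*12^(1/3)*(-k^2 + sqrt(k^4 + 768))^(1/3) + 24*18^(1/3)/(-k^2 + sqrt(k^4 + 768))^(1/3)))/12) + C2*exp(c*(k - sqrt(k^2 + 6*12^(1/3)*(-k^2 + sqrt(k^4 + 768))^(1/3) - 48*18^(1/3)/(-k^2 + sqrt(k^4 + 768))^(1/3)) + sqrt(2)*sqrt(-k^3/sqrt(k^2 + 6*12^(1/3)*(-k^2 + sqrt(k^4 + 768))^(1/3) - 48*18^(1/3)/(-k^2 + sqrt(k^4 + 768))^(1/3)) + k^2 - 3*12^(1/3)*(-k^2 + sqrt(k^4 + 768))^(1/3) + 24*18^(1/3)/(-k^2 + sqrt(k^4 + 768))^(1/3)))/12) + C3*exp(c*(k + sqrt(k^2 + 6*12^(1/3)*(-k^2 + sqrt(k^4 + 768))^(1/3) - 48*18^(1/3)/(-k^2 + sqrt(k^4 + 768))^(1/3)) - sqrt(2)*sqrt(k^3/sqrt(k^2 + 6*12^(1/3)*(-k^2 + sqrt(k^4 + 768))^(1/3) - 48*18^(1/3)/(-k^2 + sqrt(k^4 + 768))^(1/3)) + k^2 - 3*12^(1/3)*(-k^2 + sqrt(k^4 + 768))^(1/3) + 24*18^(1/3)/(-k^2 + sqrt(k^4 + 768))^(1/3)))/12) + C4*exp(c*(k + sqrt(k^2 + 6*12^(1/3)*(-k^2 + sqrt(k^4 + 768))^(1/3) - 48*18^(1/3)/(-k^2 + sqrt(k^4 + 768))^(1/3)) + sqrt(2)*sqrt(k^3/sqrt(k^2 + 6*12^(1/3)*(-k^2 + sqrt(k^4 + 768))^(1/3) - 48*18^(1/3)/(-k^2 + sqrt(k^4 + 768))^(1/3)) + k^2 - 3*12^(1/3)*(-k^2 + sqrt(k^4 + 768))^(1/3) + 24*18^(1/3)/(-k^2 + sqrt(k^4 + 768))^(1/3)))/12) - c^2/3 + c/3 + 2/3


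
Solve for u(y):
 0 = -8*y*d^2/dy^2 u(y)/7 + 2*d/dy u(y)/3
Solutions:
 u(y) = C1 + C2*y^(19/12)


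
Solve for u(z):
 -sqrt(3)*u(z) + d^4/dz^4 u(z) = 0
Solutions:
 u(z) = C1*exp(-3^(1/8)*z) + C2*exp(3^(1/8)*z) + C3*sin(3^(1/8)*z) + C4*cos(3^(1/8)*z)


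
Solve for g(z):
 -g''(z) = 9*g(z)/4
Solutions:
 g(z) = C1*sin(3*z/2) + C2*cos(3*z/2)


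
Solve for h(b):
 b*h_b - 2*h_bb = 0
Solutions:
 h(b) = C1 + C2*erfi(b/2)


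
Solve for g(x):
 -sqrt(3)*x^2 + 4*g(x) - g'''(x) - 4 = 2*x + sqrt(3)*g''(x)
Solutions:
 g(x) = C1*exp(-x*((-sqrt(3)/9 + sqrt(-3 + (-18 + sqrt(3))^2)/9 + 2)^(-1/3) + 2*sqrt(3) + 3*(-sqrt(3)/9 + sqrt(-3 + (-18 + sqrt(3))^2)/9 + 2)^(1/3))/6)*sin(sqrt(3)*x*(-3*(-sqrt(3)/9 + sqrt(3)*sqrt(-4 + 27*(-4 + 2*sqrt(3)/9)^2)/18 + 2)^(1/3) + (-sqrt(3)/9 + sqrt(3)*sqrt(-4 + 27*(-4 + 2*sqrt(3)/9)^2)/18 + 2)^(-1/3))/6) + C2*exp(-x*((-sqrt(3)/9 + sqrt(-3 + (-18 + sqrt(3))^2)/9 + 2)^(-1/3) + 2*sqrt(3) + 3*(-sqrt(3)/9 + sqrt(-3 + (-18 + sqrt(3))^2)/9 + 2)^(1/3))/6)*cos(sqrt(3)*x*(-3*(-sqrt(3)/9 + sqrt(3)*sqrt(-4 + 27*(-4 + 2*sqrt(3)/9)^2)/18 + 2)^(1/3) + (-sqrt(3)/9 + sqrt(3)*sqrt(-4 + 27*(-4 + 2*sqrt(3)/9)^2)/18 + 2)^(-1/3))/6) + C3*exp(x*(-sqrt(3)/3 + 1/(3*(-sqrt(3)/9 + sqrt(-3 + (-18 + sqrt(3))^2)/9 + 2)^(1/3)) + (-sqrt(3)/9 + sqrt(-3 + (-18 + sqrt(3))^2)/9 + 2)^(1/3))) + sqrt(3)*x^2/4 + x/2 + 11/8


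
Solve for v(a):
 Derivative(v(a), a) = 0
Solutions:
 v(a) = C1


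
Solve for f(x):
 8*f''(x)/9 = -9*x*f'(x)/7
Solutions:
 f(x) = C1 + C2*erf(9*sqrt(7)*x/28)


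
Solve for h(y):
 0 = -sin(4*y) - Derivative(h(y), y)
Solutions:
 h(y) = C1 + cos(4*y)/4


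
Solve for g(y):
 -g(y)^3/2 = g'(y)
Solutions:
 g(y) = -sqrt(-1/(C1 - y))
 g(y) = sqrt(-1/(C1 - y))


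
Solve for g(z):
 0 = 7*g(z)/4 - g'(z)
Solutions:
 g(z) = C1*exp(7*z/4)


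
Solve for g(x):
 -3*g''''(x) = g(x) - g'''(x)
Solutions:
 g(x) = C1*exp(x*(1 - sqrt(1 + 48*2^(1/3)/(1 + sqrt(255)*I)^(1/3) + 6*2^(2/3)*(1 + sqrt(255)*I)^(1/3)))/12)*sin(sqrt(2)*x*sqrt(Abs(-1 + 24*2^(1/3)/(1 + sqrt(255)*I)^(1/3) + 1/sqrt(1 + 48*2^(1/3)/(1 + sqrt(255)*I)^(1/3) + 6*2^(2/3)*(1 + sqrt(255)*I)^(1/3)) + 3*2^(2/3)*(1 + sqrt(255)*I)^(1/3)))/12) + C2*exp(x*(1 - sqrt(1 + 48*2^(1/3)/(1 + sqrt(255)*I)^(1/3) + 6*2^(2/3)*(1 + sqrt(255)*I)^(1/3)))/12)*cos(sqrt(2)*x*sqrt(-1 + 24*2^(1/3)/(1 + sqrt(255)*I)^(1/3) + 1/sqrt(1 + 48*2^(1/3)/(1 + sqrt(255)*I)^(1/3) + 6*2^(2/3)*(1 + sqrt(255)*I)^(1/3)) + 3*2^(2/3)*(1 + sqrt(255)*I)^(1/3))/12) + C3*exp(x*(1 + sqrt(1 + 48*2^(1/3)/(1 + sqrt(255)*I)^(1/3) + 6*2^(2/3)*(1 + sqrt(255)*I)^(1/3)))/12)*sin(sqrt(2)*x*sqrt(Abs(1 - 3*2^(2/3)*(1 + sqrt(255)*I)^(1/3) + 1/sqrt(1 + 48*2^(1/3)/(1 + sqrt(255)*I)^(1/3) + 6*2^(2/3)*(1 + sqrt(255)*I)^(1/3)) - 24*2^(1/3)/(1 + sqrt(255)*I)^(1/3)))/12) + C4*exp(x*(1 + sqrt(1 + 48*2^(1/3)/(1 + sqrt(255)*I)^(1/3) + 6*2^(2/3)*(1 + sqrt(255)*I)^(1/3)))/12)*cos(sqrt(2)*x*sqrt(-1 + 24*2^(1/3)/(1 + sqrt(255)*I)^(1/3) - 1/sqrt(1 + 48*2^(1/3)/(1 + sqrt(255)*I)^(1/3) + 6*2^(2/3)*(1 + sqrt(255)*I)^(1/3)) + 3*2^(2/3)*(1 + sqrt(255)*I)^(1/3))/12)


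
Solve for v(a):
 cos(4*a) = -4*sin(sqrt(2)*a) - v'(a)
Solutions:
 v(a) = C1 - sin(4*a)/4 + 2*sqrt(2)*cos(sqrt(2)*a)


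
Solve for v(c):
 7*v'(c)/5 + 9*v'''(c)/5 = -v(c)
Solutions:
 v(c) = C1*exp(c*(-14*18^(1/3)/(135 + sqrt(22341))^(1/3) + 12^(1/3)*(135 + sqrt(22341))^(1/3))/36)*sin(2^(1/3)*3^(1/6)*c*(42/(135 + sqrt(22341))^(1/3) + 2^(1/3)*3^(2/3)*(135 + sqrt(22341))^(1/3))/36) + C2*exp(c*(-14*18^(1/3)/(135 + sqrt(22341))^(1/3) + 12^(1/3)*(135 + sqrt(22341))^(1/3))/36)*cos(2^(1/3)*3^(1/6)*c*(42/(135 + sqrt(22341))^(1/3) + 2^(1/3)*3^(2/3)*(135 + sqrt(22341))^(1/3))/36) + C3*exp(-c*(-14*18^(1/3)/(135 + sqrt(22341))^(1/3) + 12^(1/3)*(135 + sqrt(22341))^(1/3))/18)


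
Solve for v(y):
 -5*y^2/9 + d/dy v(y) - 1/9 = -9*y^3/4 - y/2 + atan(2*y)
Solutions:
 v(y) = C1 - 9*y^4/16 + 5*y^3/27 - y^2/4 + y*atan(2*y) + y/9 - log(4*y^2 + 1)/4


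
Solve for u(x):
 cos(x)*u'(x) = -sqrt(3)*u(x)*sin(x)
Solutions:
 u(x) = C1*cos(x)^(sqrt(3))


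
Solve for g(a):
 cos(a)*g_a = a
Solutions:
 g(a) = C1 + Integral(a/cos(a), a)


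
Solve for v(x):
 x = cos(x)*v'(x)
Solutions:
 v(x) = C1 + Integral(x/cos(x), x)


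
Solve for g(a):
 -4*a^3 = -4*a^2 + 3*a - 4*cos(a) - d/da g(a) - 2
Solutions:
 g(a) = C1 + a^4 - 4*a^3/3 + 3*a^2/2 - 2*a - 4*sin(a)


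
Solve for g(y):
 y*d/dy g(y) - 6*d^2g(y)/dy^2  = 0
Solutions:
 g(y) = C1 + C2*erfi(sqrt(3)*y/6)


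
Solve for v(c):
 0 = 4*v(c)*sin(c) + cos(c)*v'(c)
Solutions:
 v(c) = C1*cos(c)^4


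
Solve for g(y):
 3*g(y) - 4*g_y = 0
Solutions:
 g(y) = C1*exp(3*y/4)


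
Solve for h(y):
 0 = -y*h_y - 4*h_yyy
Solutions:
 h(y) = C1 + Integral(C2*airyai(-2^(1/3)*y/2) + C3*airybi(-2^(1/3)*y/2), y)


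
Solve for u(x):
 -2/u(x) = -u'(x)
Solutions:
 u(x) = -sqrt(C1 + 4*x)
 u(x) = sqrt(C1 + 4*x)


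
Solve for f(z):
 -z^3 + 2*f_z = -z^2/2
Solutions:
 f(z) = C1 + z^4/8 - z^3/12


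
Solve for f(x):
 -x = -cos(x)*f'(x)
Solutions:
 f(x) = C1 + Integral(x/cos(x), x)


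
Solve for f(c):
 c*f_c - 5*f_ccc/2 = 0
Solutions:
 f(c) = C1 + Integral(C2*airyai(2^(1/3)*5^(2/3)*c/5) + C3*airybi(2^(1/3)*5^(2/3)*c/5), c)


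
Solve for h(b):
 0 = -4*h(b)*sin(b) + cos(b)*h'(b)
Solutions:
 h(b) = C1/cos(b)^4


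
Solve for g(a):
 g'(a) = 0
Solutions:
 g(a) = C1


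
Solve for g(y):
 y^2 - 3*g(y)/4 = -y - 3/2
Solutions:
 g(y) = 4*y^2/3 + 4*y/3 + 2


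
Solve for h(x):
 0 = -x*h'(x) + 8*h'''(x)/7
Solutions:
 h(x) = C1 + Integral(C2*airyai(7^(1/3)*x/2) + C3*airybi(7^(1/3)*x/2), x)


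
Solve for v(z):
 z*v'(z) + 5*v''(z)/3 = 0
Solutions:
 v(z) = C1 + C2*erf(sqrt(30)*z/10)


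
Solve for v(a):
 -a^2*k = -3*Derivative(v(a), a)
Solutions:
 v(a) = C1 + a^3*k/9


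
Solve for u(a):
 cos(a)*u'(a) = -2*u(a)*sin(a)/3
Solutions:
 u(a) = C1*cos(a)^(2/3)


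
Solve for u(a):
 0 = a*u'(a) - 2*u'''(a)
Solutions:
 u(a) = C1 + Integral(C2*airyai(2^(2/3)*a/2) + C3*airybi(2^(2/3)*a/2), a)


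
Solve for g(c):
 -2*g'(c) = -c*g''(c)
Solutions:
 g(c) = C1 + C2*c^3


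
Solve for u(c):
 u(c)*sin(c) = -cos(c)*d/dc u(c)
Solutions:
 u(c) = C1*cos(c)


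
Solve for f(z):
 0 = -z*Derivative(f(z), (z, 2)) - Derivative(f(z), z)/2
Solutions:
 f(z) = C1 + C2*sqrt(z)


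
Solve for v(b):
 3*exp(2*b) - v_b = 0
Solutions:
 v(b) = C1 + 3*exp(2*b)/2


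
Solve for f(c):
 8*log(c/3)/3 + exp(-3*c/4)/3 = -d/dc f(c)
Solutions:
 f(c) = C1 - 8*c*log(c)/3 + 8*c*(1 + log(3))/3 + 4*exp(-3*c/4)/9


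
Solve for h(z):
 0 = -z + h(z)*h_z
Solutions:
 h(z) = -sqrt(C1 + z^2)
 h(z) = sqrt(C1 + z^2)


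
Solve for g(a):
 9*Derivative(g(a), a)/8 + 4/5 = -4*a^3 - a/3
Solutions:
 g(a) = C1 - 8*a^4/9 - 4*a^2/27 - 32*a/45


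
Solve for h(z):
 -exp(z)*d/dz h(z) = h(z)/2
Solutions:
 h(z) = C1*exp(exp(-z)/2)


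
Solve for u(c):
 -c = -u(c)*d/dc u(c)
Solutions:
 u(c) = -sqrt(C1 + c^2)
 u(c) = sqrt(C1 + c^2)


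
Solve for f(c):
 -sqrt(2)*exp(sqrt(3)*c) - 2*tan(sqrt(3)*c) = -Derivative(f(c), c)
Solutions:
 f(c) = C1 + sqrt(6)*exp(sqrt(3)*c)/3 - 2*sqrt(3)*log(cos(sqrt(3)*c))/3


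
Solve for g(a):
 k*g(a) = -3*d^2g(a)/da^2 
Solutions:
 g(a) = C1*exp(-sqrt(3)*a*sqrt(-k)/3) + C2*exp(sqrt(3)*a*sqrt(-k)/3)


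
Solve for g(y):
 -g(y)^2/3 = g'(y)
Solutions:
 g(y) = 3/(C1 + y)


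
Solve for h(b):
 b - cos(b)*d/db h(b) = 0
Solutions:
 h(b) = C1 + Integral(b/cos(b), b)


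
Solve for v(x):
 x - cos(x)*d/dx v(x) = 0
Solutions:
 v(x) = C1 + Integral(x/cos(x), x)


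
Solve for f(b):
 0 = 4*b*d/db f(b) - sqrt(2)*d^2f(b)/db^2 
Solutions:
 f(b) = C1 + C2*erfi(2^(1/4)*b)


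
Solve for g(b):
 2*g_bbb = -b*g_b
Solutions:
 g(b) = C1 + Integral(C2*airyai(-2^(2/3)*b/2) + C3*airybi(-2^(2/3)*b/2), b)


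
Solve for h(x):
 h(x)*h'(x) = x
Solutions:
 h(x) = -sqrt(C1 + x^2)
 h(x) = sqrt(C1 + x^2)


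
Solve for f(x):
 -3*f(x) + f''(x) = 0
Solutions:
 f(x) = C1*exp(-sqrt(3)*x) + C2*exp(sqrt(3)*x)


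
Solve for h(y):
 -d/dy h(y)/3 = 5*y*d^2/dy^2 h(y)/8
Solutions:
 h(y) = C1 + C2*y^(7/15)


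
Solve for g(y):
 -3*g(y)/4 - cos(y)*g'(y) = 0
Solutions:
 g(y) = C1*(sin(y) - 1)^(3/8)/(sin(y) + 1)^(3/8)


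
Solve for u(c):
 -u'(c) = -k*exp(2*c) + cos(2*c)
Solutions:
 u(c) = C1 + k*exp(2*c)/2 - sin(2*c)/2


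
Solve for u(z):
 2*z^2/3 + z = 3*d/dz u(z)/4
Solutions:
 u(z) = C1 + 8*z^3/27 + 2*z^2/3


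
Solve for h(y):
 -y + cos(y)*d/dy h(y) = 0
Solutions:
 h(y) = C1 + Integral(y/cos(y), y)


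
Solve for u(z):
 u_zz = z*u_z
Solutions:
 u(z) = C1 + C2*erfi(sqrt(2)*z/2)


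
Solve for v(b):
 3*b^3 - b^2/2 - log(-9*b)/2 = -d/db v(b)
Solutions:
 v(b) = C1 - 3*b^4/4 + b^3/6 + b*log(-b)/2 + b*(-1/2 + log(3))


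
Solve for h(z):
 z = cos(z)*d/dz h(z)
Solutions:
 h(z) = C1 + Integral(z/cos(z), z)


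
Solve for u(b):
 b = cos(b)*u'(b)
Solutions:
 u(b) = C1 + Integral(b/cos(b), b)


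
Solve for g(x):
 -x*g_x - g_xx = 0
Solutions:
 g(x) = C1 + C2*erf(sqrt(2)*x/2)


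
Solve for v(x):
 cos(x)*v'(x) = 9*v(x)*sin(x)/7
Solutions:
 v(x) = C1/cos(x)^(9/7)


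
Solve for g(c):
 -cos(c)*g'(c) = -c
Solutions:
 g(c) = C1 + Integral(c/cos(c), c)


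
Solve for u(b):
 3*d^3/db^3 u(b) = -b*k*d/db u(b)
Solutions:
 u(b) = C1 + Integral(C2*airyai(3^(2/3)*b*(-k)^(1/3)/3) + C3*airybi(3^(2/3)*b*(-k)^(1/3)/3), b)


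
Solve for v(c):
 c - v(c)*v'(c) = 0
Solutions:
 v(c) = -sqrt(C1 + c^2)
 v(c) = sqrt(C1 + c^2)


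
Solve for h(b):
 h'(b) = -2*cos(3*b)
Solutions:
 h(b) = C1 - 2*sin(3*b)/3


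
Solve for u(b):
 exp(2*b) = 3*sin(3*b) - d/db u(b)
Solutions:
 u(b) = C1 - exp(2*b)/2 - cos(3*b)


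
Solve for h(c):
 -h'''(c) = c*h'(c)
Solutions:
 h(c) = C1 + Integral(C2*airyai(-c) + C3*airybi(-c), c)


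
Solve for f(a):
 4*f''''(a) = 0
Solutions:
 f(a) = C1 + C2*a + C3*a^2 + C4*a^3


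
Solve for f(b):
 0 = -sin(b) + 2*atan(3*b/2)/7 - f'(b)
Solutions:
 f(b) = C1 + 2*b*atan(3*b/2)/7 - 2*log(9*b^2 + 4)/21 + cos(b)


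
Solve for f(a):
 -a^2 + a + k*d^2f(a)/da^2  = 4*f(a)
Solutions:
 f(a) = C1*exp(-2*a*sqrt(1/k)) + C2*exp(2*a*sqrt(1/k)) - a^2/4 + a/4 - k/8


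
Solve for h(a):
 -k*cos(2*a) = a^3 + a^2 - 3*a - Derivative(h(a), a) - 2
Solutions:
 h(a) = C1 + a^4/4 + a^3/3 - 3*a^2/2 - 2*a + k*sin(2*a)/2


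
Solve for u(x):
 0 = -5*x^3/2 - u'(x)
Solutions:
 u(x) = C1 - 5*x^4/8


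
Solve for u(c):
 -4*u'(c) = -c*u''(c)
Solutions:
 u(c) = C1 + C2*c^5


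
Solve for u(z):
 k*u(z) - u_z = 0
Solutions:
 u(z) = C1*exp(k*z)


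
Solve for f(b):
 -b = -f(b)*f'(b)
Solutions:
 f(b) = -sqrt(C1 + b^2)
 f(b) = sqrt(C1 + b^2)


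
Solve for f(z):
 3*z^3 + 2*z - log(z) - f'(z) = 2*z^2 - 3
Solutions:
 f(z) = C1 + 3*z^4/4 - 2*z^3/3 + z^2 - z*log(z) + 4*z


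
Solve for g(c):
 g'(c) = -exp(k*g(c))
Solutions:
 g(c) = Piecewise((log(1/(C1*k + c*k))/k, Ne(k, 0)), (nan, True))
 g(c) = Piecewise((C1 - c, Eq(k, 0)), (nan, True))


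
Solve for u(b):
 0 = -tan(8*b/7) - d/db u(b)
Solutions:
 u(b) = C1 + 7*log(cos(8*b/7))/8


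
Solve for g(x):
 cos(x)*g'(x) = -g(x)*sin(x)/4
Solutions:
 g(x) = C1*cos(x)^(1/4)


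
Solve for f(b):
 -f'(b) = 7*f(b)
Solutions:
 f(b) = C1*exp(-7*b)


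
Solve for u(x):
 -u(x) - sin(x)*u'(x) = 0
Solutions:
 u(x) = C1*sqrt(cos(x) + 1)/sqrt(cos(x) - 1)


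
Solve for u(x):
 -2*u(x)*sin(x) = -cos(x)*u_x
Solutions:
 u(x) = C1/cos(x)^2


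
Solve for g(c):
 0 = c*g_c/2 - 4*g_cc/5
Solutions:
 g(c) = C1 + C2*erfi(sqrt(5)*c/4)


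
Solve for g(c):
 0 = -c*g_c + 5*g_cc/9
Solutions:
 g(c) = C1 + C2*erfi(3*sqrt(10)*c/10)


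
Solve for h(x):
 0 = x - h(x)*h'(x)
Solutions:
 h(x) = -sqrt(C1 + x^2)
 h(x) = sqrt(C1 + x^2)


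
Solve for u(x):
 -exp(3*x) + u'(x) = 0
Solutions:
 u(x) = C1 + exp(3*x)/3


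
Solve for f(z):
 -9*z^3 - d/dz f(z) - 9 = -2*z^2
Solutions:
 f(z) = C1 - 9*z^4/4 + 2*z^3/3 - 9*z


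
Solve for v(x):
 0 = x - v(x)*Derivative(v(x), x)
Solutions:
 v(x) = -sqrt(C1 + x^2)
 v(x) = sqrt(C1 + x^2)


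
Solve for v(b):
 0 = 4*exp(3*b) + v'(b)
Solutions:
 v(b) = C1 - 4*exp(3*b)/3


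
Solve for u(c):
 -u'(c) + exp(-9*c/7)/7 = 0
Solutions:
 u(c) = C1 - exp(-9*c/7)/9


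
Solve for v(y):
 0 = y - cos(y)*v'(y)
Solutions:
 v(y) = C1 + Integral(y/cos(y), y)


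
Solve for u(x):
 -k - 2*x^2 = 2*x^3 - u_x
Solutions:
 u(x) = C1 + k*x + x^4/2 + 2*x^3/3


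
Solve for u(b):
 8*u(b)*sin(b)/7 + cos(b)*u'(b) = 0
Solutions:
 u(b) = C1*cos(b)^(8/7)


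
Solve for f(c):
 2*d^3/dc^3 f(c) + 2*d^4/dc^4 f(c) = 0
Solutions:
 f(c) = C1 + C2*c + C3*c^2 + C4*exp(-c)


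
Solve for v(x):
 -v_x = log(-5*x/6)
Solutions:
 v(x) = C1 - x*log(-x) + x*(-log(5) + 1 + log(6))


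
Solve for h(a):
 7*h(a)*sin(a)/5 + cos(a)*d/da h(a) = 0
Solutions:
 h(a) = C1*cos(a)^(7/5)


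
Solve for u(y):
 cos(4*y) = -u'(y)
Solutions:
 u(y) = C1 - sin(4*y)/4


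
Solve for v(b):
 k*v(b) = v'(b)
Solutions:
 v(b) = C1*exp(b*k)


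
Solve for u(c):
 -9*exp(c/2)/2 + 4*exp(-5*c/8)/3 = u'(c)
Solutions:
 u(c) = C1 - 9*exp(c/2) - 32*exp(-5*c/8)/15


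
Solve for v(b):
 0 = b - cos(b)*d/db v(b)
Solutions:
 v(b) = C1 + Integral(b/cos(b), b)


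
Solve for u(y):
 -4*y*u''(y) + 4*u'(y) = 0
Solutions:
 u(y) = C1 + C2*y^2


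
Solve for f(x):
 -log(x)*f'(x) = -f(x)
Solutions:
 f(x) = C1*exp(li(x))


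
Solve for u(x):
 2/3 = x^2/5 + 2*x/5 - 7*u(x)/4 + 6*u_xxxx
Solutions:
 u(x) = C1*exp(-378^(1/4)*x/6) + C2*exp(378^(1/4)*x/6) + C3*sin(378^(1/4)*x/6) + C4*cos(378^(1/4)*x/6) + 4*x^2/35 + 8*x/35 - 8/21


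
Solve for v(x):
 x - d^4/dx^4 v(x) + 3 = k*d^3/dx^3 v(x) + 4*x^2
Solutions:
 v(x) = C1 + C2*x + C3*x^2 + C4*exp(-k*x) - x^5/(15*k) + x^4*(1 + 8/k)/(24*k) + x^3*(3 - 1/k - 8/k^2)/(6*k)


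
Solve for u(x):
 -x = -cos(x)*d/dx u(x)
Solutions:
 u(x) = C1 + Integral(x/cos(x), x)


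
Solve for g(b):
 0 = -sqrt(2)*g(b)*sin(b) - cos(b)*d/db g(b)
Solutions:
 g(b) = C1*cos(b)^(sqrt(2))


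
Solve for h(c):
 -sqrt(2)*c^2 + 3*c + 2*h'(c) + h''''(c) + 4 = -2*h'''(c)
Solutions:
 h(c) = C1 + C2*exp(c*(-4 + 4/(3*sqrt(129) + 35)^(1/3) + (3*sqrt(129) + 35)^(1/3))/6)*sin(sqrt(3)*c*(-(3*sqrt(129) + 35)^(1/3) + 4/(3*sqrt(129) + 35)^(1/3))/6) + C3*exp(c*(-4 + 4/(3*sqrt(129) + 35)^(1/3) + (3*sqrt(129) + 35)^(1/3))/6)*cos(sqrt(3)*c*(-(3*sqrt(129) + 35)^(1/3) + 4/(3*sqrt(129) + 35)^(1/3))/6) + C4*exp(-c*(4/(3*sqrt(129) + 35)^(1/3) + 2 + (3*sqrt(129) + 35)^(1/3))/3) + sqrt(2)*c^3/6 - 3*c^2/4 - 2*c - sqrt(2)*c


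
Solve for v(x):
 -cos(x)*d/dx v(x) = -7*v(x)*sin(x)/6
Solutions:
 v(x) = C1/cos(x)^(7/6)


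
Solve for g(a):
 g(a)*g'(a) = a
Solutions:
 g(a) = -sqrt(C1 + a^2)
 g(a) = sqrt(C1 + a^2)


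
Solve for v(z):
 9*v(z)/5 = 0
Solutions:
 v(z) = 0


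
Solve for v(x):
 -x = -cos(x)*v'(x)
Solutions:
 v(x) = C1 + Integral(x/cos(x), x)


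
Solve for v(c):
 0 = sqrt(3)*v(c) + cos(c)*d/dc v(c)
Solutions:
 v(c) = C1*(sin(c) - 1)^(sqrt(3)/2)/(sin(c) + 1)^(sqrt(3)/2)


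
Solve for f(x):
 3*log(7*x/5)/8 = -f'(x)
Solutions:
 f(x) = C1 - 3*x*log(x)/8 - 3*x*log(7)/8 + 3*x/8 + 3*x*log(5)/8


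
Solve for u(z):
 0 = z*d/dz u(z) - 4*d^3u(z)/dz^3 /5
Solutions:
 u(z) = C1 + Integral(C2*airyai(10^(1/3)*z/2) + C3*airybi(10^(1/3)*z/2), z)


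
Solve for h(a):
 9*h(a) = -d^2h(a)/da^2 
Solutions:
 h(a) = C1*sin(3*a) + C2*cos(3*a)


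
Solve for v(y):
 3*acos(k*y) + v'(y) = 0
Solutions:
 v(y) = C1 - 3*Piecewise((y*acos(k*y) - sqrt(-k^2*y^2 + 1)/k, Ne(k, 0)), (pi*y/2, True))


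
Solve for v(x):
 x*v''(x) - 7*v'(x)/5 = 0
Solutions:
 v(x) = C1 + C2*x^(12/5)


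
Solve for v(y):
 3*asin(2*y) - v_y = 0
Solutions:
 v(y) = C1 + 3*y*asin(2*y) + 3*sqrt(1 - 4*y^2)/2


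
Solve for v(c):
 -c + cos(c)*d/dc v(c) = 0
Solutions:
 v(c) = C1 + Integral(c/cos(c), c)


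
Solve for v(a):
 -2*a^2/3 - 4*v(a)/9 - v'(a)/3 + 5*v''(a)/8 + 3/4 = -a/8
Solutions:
 v(a) = C1*exp(4*a*(1 - sqrt(11))/15) + C2*exp(4*a*(1 + sqrt(11))/15) - 3*a^2/2 + 81*a/32 - 567/128


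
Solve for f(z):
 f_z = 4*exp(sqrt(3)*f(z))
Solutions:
 f(z) = sqrt(3)*(2*log(-1/(C1 + 4*z)) - log(3))/6


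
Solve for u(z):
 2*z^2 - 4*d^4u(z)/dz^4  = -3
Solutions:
 u(z) = C1 + C2*z + C3*z^2 + C4*z^3 + z^6/720 + z^4/32


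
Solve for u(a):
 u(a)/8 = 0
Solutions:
 u(a) = 0


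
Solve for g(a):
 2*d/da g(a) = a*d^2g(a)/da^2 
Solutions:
 g(a) = C1 + C2*a^3


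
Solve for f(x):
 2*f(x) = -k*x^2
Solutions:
 f(x) = -k*x^2/2


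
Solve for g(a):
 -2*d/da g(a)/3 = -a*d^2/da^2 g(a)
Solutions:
 g(a) = C1 + C2*a^(5/3)


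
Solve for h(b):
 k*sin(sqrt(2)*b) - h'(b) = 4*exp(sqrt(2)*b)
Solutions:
 h(b) = C1 - sqrt(2)*k*cos(sqrt(2)*b)/2 - 2*sqrt(2)*exp(sqrt(2)*b)


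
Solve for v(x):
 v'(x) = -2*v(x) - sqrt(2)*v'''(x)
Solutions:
 v(x) = C1*exp(3^(1/3)*x*(-2^(5/6)*3^(1/3)/(9*sqrt(2) + sqrt(3)*sqrt(sqrt(2) + 54))^(1/3) + 2^(2/3)*(9*sqrt(2) + sqrt(3)*sqrt(sqrt(2) + 54))^(1/3))/12)*sin(3^(1/6)*x*(3*2^(5/6)/(9*sqrt(2) + sqrt(3)*sqrt(sqrt(2) + 54))^(1/3) + 6^(2/3)*(9*sqrt(2) + sqrt(3)*sqrt(sqrt(2) + 54))^(1/3))/12) + C2*exp(3^(1/3)*x*(-2^(5/6)*3^(1/3)/(9*sqrt(2) + sqrt(3)*sqrt(sqrt(2) + 54))^(1/3) + 2^(2/3)*(9*sqrt(2) + sqrt(3)*sqrt(sqrt(2) + 54))^(1/3))/12)*cos(3^(1/6)*x*(3*2^(5/6)/(9*sqrt(2) + sqrt(3)*sqrt(sqrt(2) + 54))^(1/3) + 6^(2/3)*(9*sqrt(2) + sqrt(3)*sqrt(sqrt(2) + 54))^(1/3))/12) + C3*exp(-3^(1/3)*x*(-2^(5/6)*3^(1/3)/(9*sqrt(2) + sqrt(3)*sqrt(sqrt(2) + 54))^(1/3) + 2^(2/3)*(9*sqrt(2) + sqrt(3)*sqrt(sqrt(2) + 54))^(1/3))/6)


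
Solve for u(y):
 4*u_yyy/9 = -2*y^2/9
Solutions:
 u(y) = C1 + C2*y + C3*y^2 - y^5/120


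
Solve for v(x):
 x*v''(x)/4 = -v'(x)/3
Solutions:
 v(x) = C1 + C2/x^(1/3)


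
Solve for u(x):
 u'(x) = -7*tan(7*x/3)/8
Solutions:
 u(x) = C1 + 3*log(cos(7*x/3))/8


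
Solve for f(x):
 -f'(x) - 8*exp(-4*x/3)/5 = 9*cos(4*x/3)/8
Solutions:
 f(x) = C1 - 27*sin(4*x/3)/32 + 6*exp(-4*x/3)/5


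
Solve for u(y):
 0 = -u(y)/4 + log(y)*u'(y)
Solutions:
 u(y) = C1*exp(li(y)/4)


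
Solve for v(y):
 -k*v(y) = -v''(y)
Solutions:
 v(y) = C1*exp(-sqrt(k)*y) + C2*exp(sqrt(k)*y)


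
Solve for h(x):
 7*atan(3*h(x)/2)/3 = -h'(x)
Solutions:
 Integral(1/atan(3*_y/2), (_y, h(x))) = C1 - 7*x/3


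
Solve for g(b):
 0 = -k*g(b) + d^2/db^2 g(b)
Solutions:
 g(b) = C1*exp(-b*sqrt(k)) + C2*exp(b*sqrt(k))


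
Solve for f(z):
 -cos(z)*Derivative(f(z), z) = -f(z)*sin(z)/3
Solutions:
 f(z) = C1/cos(z)^(1/3)


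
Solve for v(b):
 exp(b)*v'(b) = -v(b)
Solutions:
 v(b) = C1*exp(exp(-b))


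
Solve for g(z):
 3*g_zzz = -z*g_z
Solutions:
 g(z) = C1 + Integral(C2*airyai(-3^(2/3)*z/3) + C3*airybi(-3^(2/3)*z/3), z)


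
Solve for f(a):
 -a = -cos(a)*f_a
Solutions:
 f(a) = C1 + Integral(a/cos(a), a)


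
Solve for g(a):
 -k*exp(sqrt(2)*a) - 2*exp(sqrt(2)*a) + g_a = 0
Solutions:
 g(a) = C1 + sqrt(2)*k*exp(sqrt(2)*a)/2 + sqrt(2)*exp(sqrt(2)*a)


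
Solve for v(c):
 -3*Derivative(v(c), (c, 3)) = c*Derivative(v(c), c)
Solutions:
 v(c) = C1 + Integral(C2*airyai(-3^(2/3)*c/3) + C3*airybi(-3^(2/3)*c/3), c)


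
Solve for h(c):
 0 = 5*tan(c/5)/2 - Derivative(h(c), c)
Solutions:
 h(c) = C1 - 25*log(cos(c/5))/2


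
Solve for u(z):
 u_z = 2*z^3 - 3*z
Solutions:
 u(z) = C1 + z^4/2 - 3*z^2/2


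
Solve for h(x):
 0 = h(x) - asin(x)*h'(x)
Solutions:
 h(x) = C1*exp(Integral(1/asin(x), x))


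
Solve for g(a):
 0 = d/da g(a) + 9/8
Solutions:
 g(a) = C1 - 9*a/8


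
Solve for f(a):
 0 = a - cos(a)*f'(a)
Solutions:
 f(a) = C1 + Integral(a/cos(a), a)


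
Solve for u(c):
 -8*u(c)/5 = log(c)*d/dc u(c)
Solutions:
 u(c) = C1*exp(-8*li(c)/5)


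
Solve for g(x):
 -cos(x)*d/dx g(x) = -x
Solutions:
 g(x) = C1 + Integral(x/cos(x), x)


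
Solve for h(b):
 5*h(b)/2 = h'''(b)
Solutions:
 h(b) = C3*exp(2^(2/3)*5^(1/3)*b/2) + (C1*sin(2^(2/3)*sqrt(3)*5^(1/3)*b/4) + C2*cos(2^(2/3)*sqrt(3)*5^(1/3)*b/4))*exp(-2^(2/3)*5^(1/3)*b/4)


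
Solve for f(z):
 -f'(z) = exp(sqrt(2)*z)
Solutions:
 f(z) = C1 - sqrt(2)*exp(sqrt(2)*z)/2


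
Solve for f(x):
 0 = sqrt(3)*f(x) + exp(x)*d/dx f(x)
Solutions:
 f(x) = C1*exp(sqrt(3)*exp(-x))


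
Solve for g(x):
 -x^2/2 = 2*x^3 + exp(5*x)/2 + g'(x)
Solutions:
 g(x) = C1 - x^4/2 - x^3/6 - exp(5*x)/10


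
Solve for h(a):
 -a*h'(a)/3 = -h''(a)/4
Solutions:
 h(a) = C1 + C2*erfi(sqrt(6)*a/3)


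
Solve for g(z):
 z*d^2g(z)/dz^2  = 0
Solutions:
 g(z) = C1 + C2*z


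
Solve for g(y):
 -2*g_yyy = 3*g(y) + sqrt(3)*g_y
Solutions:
 g(y) = C1*exp(2^(1/3)*y*(-2^(1/3)*3^(5/6)/(9 + sqrt(2*sqrt(3) + 81))^(1/3) + 3^(2/3)*(9 + sqrt(2*sqrt(3) + 81))^(1/3))/12)*sin(2^(1/3)*y*(6^(1/3)/(9 + sqrt(2*sqrt(3) + 81))^(1/3) + 3^(1/6)*(9 + sqrt(2*sqrt(3) + 81))^(1/3))/4) + C2*exp(2^(1/3)*y*(-2^(1/3)*3^(5/6)/(9 + sqrt(2*sqrt(3) + 81))^(1/3) + 3^(2/3)*(9 + sqrt(2*sqrt(3) + 81))^(1/3))/12)*cos(2^(1/3)*y*(6^(1/3)/(9 + sqrt(2*sqrt(3) + 81))^(1/3) + 3^(1/6)*(9 + sqrt(2*sqrt(3) + 81))^(1/3))/4) + C3*exp(-2^(1/3)*y*(-2^(1/3)*3^(5/6)/(9 + sqrt(2*sqrt(3) + 81))^(1/3) + 3^(2/3)*(9 + sqrt(2*sqrt(3) + 81))^(1/3))/6)


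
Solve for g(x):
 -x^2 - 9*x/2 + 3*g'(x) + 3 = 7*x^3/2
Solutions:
 g(x) = C1 + 7*x^4/24 + x^3/9 + 3*x^2/4 - x


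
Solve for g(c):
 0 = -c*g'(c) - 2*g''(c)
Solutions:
 g(c) = C1 + C2*erf(c/2)


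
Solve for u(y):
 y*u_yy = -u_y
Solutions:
 u(y) = C1 + C2*log(y)


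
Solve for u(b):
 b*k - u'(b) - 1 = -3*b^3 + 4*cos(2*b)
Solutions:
 u(b) = C1 + 3*b^4/4 + b^2*k/2 - b - 2*sin(2*b)


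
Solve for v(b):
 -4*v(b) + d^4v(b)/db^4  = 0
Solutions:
 v(b) = C1*exp(-sqrt(2)*b) + C2*exp(sqrt(2)*b) + C3*sin(sqrt(2)*b) + C4*cos(sqrt(2)*b)


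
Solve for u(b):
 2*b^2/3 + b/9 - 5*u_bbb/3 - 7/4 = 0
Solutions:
 u(b) = C1 + C2*b + C3*b^2 + b^5/150 + b^4/360 - 7*b^3/40


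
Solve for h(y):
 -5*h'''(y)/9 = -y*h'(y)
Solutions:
 h(y) = C1 + Integral(C2*airyai(15^(2/3)*y/5) + C3*airybi(15^(2/3)*y/5), y)


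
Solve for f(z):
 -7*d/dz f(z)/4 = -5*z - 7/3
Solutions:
 f(z) = C1 + 10*z^2/7 + 4*z/3


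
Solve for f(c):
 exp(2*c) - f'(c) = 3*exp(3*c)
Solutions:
 f(c) = C1 - exp(3*c) + exp(2*c)/2


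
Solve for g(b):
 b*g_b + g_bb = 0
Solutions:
 g(b) = C1 + C2*erf(sqrt(2)*b/2)


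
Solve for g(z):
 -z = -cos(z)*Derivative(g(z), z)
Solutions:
 g(z) = C1 + Integral(z/cos(z), z)


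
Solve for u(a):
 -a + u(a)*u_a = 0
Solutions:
 u(a) = -sqrt(C1 + a^2)
 u(a) = sqrt(C1 + a^2)


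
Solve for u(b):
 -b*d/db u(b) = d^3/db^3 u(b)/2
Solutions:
 u(b) = C1 + Integral(C2*airyai(-2^(1/3)*b) + C3*airybi(-2^(1/3)*b), b)


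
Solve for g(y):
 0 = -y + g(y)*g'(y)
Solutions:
 g(y) = -sqrt(C1 + y^2)
 g(y) = sqrt(C1 + y^2)


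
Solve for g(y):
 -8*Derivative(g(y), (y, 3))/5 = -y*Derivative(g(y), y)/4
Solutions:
 g(y) = C1 + Integral(C2*airyai(10^(1/3)*y/4) + C3*airybi(10^(1/3)*y/4), y)


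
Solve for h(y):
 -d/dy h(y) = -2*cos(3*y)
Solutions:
 h(y) = C1 + 2*sin(3*y)/3


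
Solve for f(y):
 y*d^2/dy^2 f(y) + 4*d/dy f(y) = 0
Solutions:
 f(y) = C1 + C2/y^3


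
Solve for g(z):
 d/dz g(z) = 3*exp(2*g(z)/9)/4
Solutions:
 g(z) = 9*log(-sqrt(-1/(C1 + 3*z))) + 9*log(2)/2 + 9*log(3)
 g(z) = 9*log(-1/(C1 + 3*z))/2 + 9*log(2)/2 + 9*log(3)


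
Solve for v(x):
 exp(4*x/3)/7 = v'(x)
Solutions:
 v(x) = C1 + 3*exp(4*x/3)/28


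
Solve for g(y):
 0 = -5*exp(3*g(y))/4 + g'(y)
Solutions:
 g(y) = log(-1/(C1 + 15*y))/3 + 2*log(2)/3
 g(y) = log((-1/(C1 + 5*y))^(1/3)*(-6^(2/3) - 3*2^(2/3)*3^(1/6)*I)/6)
 g(y) = log((-1/(C1 + 5*y))^(1/3)*(-6^(2/3) + 3*2^(2/3)*3^(1/6)*I)/6)


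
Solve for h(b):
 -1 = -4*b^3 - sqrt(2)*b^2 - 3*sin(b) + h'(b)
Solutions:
 h(b) = C1 + b^4 + sqrt(2)*b^3/3 - b - 3*cos(b)


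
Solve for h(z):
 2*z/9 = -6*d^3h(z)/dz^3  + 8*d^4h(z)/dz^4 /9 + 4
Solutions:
 h(z) = C1 + C2*z + C3*z^2 + C4*exp(27*z/4) - z^4/648 + 241*z^3/2187


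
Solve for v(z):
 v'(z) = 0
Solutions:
 v(z) = C1


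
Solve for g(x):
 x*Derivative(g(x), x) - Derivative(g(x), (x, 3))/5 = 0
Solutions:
 g(x) = C1 + Integral(C2*airyai(5^(1/3)*x) + C3*airybi(5^(1/3)*x), x)


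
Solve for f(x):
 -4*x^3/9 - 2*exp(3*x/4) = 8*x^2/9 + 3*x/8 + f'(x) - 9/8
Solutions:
 f(x) = C1 - x^4/9 - 8*x^3/27 - 3*x^2/16 + 9*x/8 - 8*exp(3*x/4)/3


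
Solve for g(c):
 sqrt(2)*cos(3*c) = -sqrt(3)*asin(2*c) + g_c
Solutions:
 g(c) = C1 + sqrt(3)*(c*asin(2*c) + sqrt(1 - 4*c^2)/2) + sqrt(2)*sin(3*c)/3


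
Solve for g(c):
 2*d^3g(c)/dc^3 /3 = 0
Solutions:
 g(c) = C1 + C2*c + C3*c^2


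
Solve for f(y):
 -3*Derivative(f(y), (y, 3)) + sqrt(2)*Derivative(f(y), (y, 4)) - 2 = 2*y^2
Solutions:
 f(y) = C1 + C2*y + C3*y^2 + C4*exp(3*sqrt(2)*y/2) - y^5/90 - sqrt(2)*y^4/54 - 13*y^3/81


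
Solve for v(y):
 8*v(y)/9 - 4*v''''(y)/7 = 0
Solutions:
 v(y) = C1*exp(-14^(1/4)*sqrt(3)*y/3) + C2*exp(14^(1/4)*sqrt(3)*y/3) + C3*sin(14^(1/4)*sqrt(3)*y/3) + C4*cos(14^(1/4)*sqrt(3)*y/3)


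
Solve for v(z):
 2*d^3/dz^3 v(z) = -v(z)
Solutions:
 v(z) = C3*exp(-2^(2/3)*z/2) + (C1*sin(2^(2/3)*sqrt(3)*z/4) + C2*cos(2^(2/3)*sqrt(3)*z/4))*exp(2^(2/3)*z/4)


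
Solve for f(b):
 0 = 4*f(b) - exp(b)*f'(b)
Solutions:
 f(b) = C1*exp(-4*exp(-b))


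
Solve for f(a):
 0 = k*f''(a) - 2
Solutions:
 f(a) = C1 + C2*a + a^2/k


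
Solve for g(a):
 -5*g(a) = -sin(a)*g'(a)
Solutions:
 g(a) = C1*sqrt(cos(a) - 1)*(cos(a)^2 - 2*cos(a) + 1)/(sqrt(cos(a) + 1)*(cos(a)^2 + 2*cos(a) + 1))


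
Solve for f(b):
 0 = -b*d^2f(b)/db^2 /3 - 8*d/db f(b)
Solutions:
 f(b) = C1 + C2/b^23


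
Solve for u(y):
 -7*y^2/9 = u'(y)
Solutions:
 u(y) = C1 - 7*y^3/27


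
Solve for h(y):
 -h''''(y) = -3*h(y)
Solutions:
 h(y) = C1*exp(-3^(1/4)*y) + C2*exp(3^(1/4)*y) + C3*sin(3^(1/4)*y) + C4*cos(3^(1/4)*y)


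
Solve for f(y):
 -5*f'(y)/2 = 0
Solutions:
 f(y) = C1


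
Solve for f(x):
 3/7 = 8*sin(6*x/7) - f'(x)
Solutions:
 f(x) = C1 - 3*x/7 - 28*cos(6*x/7)/3


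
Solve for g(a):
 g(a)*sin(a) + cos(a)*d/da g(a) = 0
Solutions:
 g(a) = C1*cos(a)


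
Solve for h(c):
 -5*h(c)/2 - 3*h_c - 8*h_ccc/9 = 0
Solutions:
 h(c) = C1*exp(-6^(1/3)*c*(-3^(1/3)*(5 + sqrt(43))^(1/3) + 3*2^(1/3)/(5 + sqrt(43))^(1/3))/8)*sin(3*2^(1/3)*3^(1/6)*c*(2^(1/3)*3^(2/3)/(5 + sqrt(43))^(1/3) + (5 + sqrt(43))^(1/3))/8) + C2*exp(-6^(1/3)*c*(-3^(1/3)*(5 + sqrt(43))^(1/3) + 3*2^(1/3)/(5 + sqrt(43))^(1/3))/8)*cos(3*2^(1/3)*3^(1/6)*c*(2^(1/3)*3^(2/3)/(5 + sqrt(43))^(1/3) + (5 + sqrt(43))^(1/3))/8) + C3*exp(6^(1/3)*c*(-3^(1/3)*(5 + sqrt(43))^(1/3) + 3*2^(1/3)/(5 + sqrt(43))^(1/3))/4)


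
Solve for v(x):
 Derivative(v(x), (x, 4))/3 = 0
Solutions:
 v(x) = C1 + C2*x + C3*x^2 + C4*x^3


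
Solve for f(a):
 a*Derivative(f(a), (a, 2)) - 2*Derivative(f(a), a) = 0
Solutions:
 f(a) = C1 + C2*a^3


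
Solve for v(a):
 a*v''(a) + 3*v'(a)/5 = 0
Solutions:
 v(a) = C1 + C2*a^(2/5)


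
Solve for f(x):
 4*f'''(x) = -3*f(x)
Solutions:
 f(x) = C3*exp(-6^(1/3)*x/2) + (C1*sin(2^(1/3)*3^(5/6)*x/4) + C2*cos(2^(1/3)*3^(5/6)*x/4))*exp(6^(1/3)*x/4)


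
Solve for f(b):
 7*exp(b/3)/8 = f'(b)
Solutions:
 f(b) = C1 + 21*exp(b/3)/8


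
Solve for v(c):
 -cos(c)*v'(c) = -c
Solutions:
 v(c) = C1 + Integral(c/cos(c), c)


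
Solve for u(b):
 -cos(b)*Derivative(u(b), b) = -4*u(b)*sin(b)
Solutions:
 u(b) = C1/cos(b)^4


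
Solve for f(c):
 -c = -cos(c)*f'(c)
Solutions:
 f(c) = C1 + Integral(c/cos(c), c)


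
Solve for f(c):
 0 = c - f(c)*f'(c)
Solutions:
 f(c) = -sqrt(C1 + c^2)
 f(c) = sqrt(C1 + c^2)


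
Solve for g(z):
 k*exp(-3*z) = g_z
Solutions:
 g(z) = C1 - k*exp(-3*z)/3


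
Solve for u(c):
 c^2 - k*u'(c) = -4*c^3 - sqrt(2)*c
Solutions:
 u(c) = C1 + c^4/k + c^3/(3*k) + sqrt(2)*c^2/(2*k)


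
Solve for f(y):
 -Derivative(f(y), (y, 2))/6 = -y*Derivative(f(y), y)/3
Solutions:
 f(y) = C1 + C2*erfi(y)


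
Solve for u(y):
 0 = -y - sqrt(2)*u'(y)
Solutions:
 u(y) = C1 - sqrt(2)*y^2/4


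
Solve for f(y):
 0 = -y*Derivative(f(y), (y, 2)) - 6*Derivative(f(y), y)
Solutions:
 f(y) = C1 + C2/y^5


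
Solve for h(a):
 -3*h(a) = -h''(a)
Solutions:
 h(a) = C1*exp(-sqrt(3)*a) + C2*exp(sqrt(3)*a)


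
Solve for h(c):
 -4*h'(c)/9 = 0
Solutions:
 h(c) = C1


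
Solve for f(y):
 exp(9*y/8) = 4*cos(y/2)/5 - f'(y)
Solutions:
 f(y) = C1 - 8*exp(9*y/8)/9 + 8*sin(y/2)/5


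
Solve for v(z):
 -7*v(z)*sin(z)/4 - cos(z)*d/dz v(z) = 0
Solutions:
 v(z) = C1*cos(z)^(7/4)


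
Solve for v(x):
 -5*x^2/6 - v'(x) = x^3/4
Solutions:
 v(x) = C1 - x^4/16 - 5*x^3/18


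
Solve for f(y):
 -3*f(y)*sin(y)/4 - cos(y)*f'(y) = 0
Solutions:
 f(y) = C1*cos(y)^(3/4)


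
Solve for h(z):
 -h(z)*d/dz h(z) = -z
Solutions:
 h(z) = -sqrt(C1 + z^2)
 h(z) = sqrt(C1 + z^2)


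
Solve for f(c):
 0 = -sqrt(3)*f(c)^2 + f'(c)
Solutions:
 f(c) = -1/(C1 + sqrt(3)*c)


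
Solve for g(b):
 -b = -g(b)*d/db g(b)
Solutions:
 g(b) = -sqrt(C1 + b^2)
 g(b) = sqrt(C1 + b^2)


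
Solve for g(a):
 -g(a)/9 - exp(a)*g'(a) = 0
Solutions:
 g(a) = C1*exp(exp(-a)/9)


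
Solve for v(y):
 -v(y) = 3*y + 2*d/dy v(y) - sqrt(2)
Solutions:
 v(y) = C1*exp(-y/2) - 3*y + sqrt(2) + 6


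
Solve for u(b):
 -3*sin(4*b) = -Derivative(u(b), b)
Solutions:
 u(b) = C1 - 3*cos(4*b)/4


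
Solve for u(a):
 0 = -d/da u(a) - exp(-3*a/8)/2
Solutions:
 u(a) = C1 + 4*exp(-3*a/8)/3


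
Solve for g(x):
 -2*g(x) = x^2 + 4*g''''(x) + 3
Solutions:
 g(x) = -x^2/2 + (C1*sin(2^(1/4)*x/2) + C2*cos(2^(1/4)*x/2))*exp(-2^(1/4)*x/2) + (C3*sin(2^(1/4)*x/2) + C4*cos(2^(1/4)*x/2))*exp(2^(1/4)*x/2) - 3/2


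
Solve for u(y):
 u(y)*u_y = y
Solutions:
 u(y) = -sqrt(C1 + y^2)
 u(y) = sqrt(C1 + y^2)


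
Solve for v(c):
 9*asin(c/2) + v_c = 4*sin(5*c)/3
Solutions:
 v(c) = C1 - 9*c*asin(c/2) - 9*sqrt(4 - c^2) - 4*cos(5*c)/15


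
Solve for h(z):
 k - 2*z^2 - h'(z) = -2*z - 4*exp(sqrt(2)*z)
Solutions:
 h(z) = C1 + k*z - 2*z^3/3 + z^2 + 2*sqrt(2)*exp(sqrt(2)*z)


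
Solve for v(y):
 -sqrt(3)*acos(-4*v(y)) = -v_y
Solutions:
 Integral(1/acos(-4*_y), (_y, v(y))) = C1 + sqrt(3)*y


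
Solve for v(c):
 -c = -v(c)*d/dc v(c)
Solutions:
 v(c) = -sqrt(C1 + c^2)
 v(c) = sqrt(C1 + c^2)


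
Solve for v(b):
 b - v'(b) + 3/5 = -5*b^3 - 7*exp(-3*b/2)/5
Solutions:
 v(b) = C1 + 5*b^4/4 + b^2/2 + 3*b/5 - 14*exp(-3*b/2)/15


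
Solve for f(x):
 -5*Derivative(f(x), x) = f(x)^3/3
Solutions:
 f(x) = -sqrt(30)*sqrt(-1/(C1 - x))/2
 f(x) = sqrt(30)*sqrt(-1/(C1 - x))/2


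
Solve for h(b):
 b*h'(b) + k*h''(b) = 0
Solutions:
 h(b) = C1 + C2*sqrt(k)*erf(sqrt(2)*b*sqrt(1/k)/2)


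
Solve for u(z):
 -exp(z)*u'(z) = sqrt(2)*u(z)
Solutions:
 u(z) = C1*exp(sqrt(2)*exp(-z))


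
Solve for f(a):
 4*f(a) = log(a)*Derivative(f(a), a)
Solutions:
 f(a) = C1*exp(4*li(a))


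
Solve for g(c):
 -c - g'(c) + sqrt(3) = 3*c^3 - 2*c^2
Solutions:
 g(c) = C1 - 3*c^4/4 + 2*c^3/3 - c^2/2 + sqrt(3)*c


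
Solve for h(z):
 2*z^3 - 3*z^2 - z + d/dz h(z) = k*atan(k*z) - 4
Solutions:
 h(z) = C1 + k*Piecewise((z*atan(k*z) - log(k^2*z^2 + 1)/(2*k), Ne(k, 0)), (0, True)) - z^4/2 + z^3 + z^2/2 - 4*z


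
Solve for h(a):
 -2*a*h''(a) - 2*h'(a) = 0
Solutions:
 h(a) = C1 + C2*log(a)


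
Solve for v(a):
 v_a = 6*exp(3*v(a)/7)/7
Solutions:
 v(a) = 7*log(-1/(C1 + 18*a))/3 + 14*log(7)/3
 v(a) = 7*log((-1/(C1 + 6*a))^(1/3)*(-21^(2/3) - 3*3^(1/6)*7^(2/3)*I)/6)
 v(a) = 7*log((-1/(C1 + 6*a))^(1/3)*(-21^(2/3) + 3*3^(1/6)*7^(2/3)*I)/6)


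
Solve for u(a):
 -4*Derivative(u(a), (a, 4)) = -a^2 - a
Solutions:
 u(a) = C1 + C2*a + C3*a^2 + C4*a^3 + a^6/1440 + a^5/480


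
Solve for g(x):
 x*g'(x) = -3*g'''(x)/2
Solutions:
 g(x) = C1 + Integral(C2*airyai(-2^(1/3)*3^(2/3)*x/3) + C3*airybi(-2^(1/3)*3^(2/3)*x/3), x)


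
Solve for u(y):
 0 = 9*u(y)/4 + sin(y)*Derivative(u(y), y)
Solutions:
 u(y) = C1*(cos(y) + 1)^(9/8)/(cos(y) - 1)^(9/8)


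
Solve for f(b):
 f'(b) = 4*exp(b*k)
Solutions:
 f(b) = C1 + 4*exp(b*k)/k


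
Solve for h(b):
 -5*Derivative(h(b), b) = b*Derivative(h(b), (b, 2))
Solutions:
 h(b) = C1 + C2/b^4


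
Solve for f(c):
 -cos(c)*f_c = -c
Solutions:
 f(c) = C1 + Integral(c/cos(c), c)
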